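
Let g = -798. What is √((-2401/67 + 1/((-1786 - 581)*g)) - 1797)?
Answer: I*√3261616973322274014/42184674 ≈ 42.812*I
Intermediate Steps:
√((-2401/67 + 1/((-1786 - 581)*g)) - 1797) = √((-2401/67 + 1/(-1786 - 581*(-798))) - 1797) = √((-2401*1/67 - 1/798/(-2367)) - 1797) = √((-2401/67 - 1/2367*(-1/798)) - 1797) = √((-2401/67 + 1/1888866) - 1797) = √(-4535167199/126554022 - 1797) = √(-231952744733/126554022) = I*√3261616973322274014/42184674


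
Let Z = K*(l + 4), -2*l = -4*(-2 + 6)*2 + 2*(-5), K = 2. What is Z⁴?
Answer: 6250000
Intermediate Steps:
l = 21 (l = -(-4*(-2 + 6)*2 + 2*(-5))/2 = -(-4*4*2 - 10)/2 = -(-16*2 - 10)/2 = -(-32 - 10)/2 = -½*(-42) = 21)
Z = 50 (Z = 2*(21 + 4) = 2*25 = 50)
Z⁴ = 50⁴ = 6250000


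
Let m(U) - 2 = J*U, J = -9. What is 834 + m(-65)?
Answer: 1421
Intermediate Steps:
m(U) = 2 - 9*U
834 + m(-65) = 834 + (2 - 9*(-65)) = 834 + (2 + 585) = 834 + 587 = 1421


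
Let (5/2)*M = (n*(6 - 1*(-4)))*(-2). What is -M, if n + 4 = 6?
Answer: 16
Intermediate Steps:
n = 2 (n = -4 + 6 = 2)
M = -16 (M = 2*((2*(6 - 1*(-4)))*(-2))/5 = 2*((2*(6 + 4))*(-2))/5 = 2*((2*10)*(-2))/5 = 2*(20*(-2))/5 = (2/5)*(-40) = -16)
-M = -1*(-16) = 16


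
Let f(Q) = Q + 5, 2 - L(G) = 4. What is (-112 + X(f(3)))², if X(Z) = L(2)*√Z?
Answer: 12576 + 896*√2 ≈ 13843.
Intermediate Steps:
L(G) = -2 (L(G) = 2 - 1*4 = 2 - 4 = -2)
f(Q) = 5 + Q
X(Z) = -2*√Z
(-112 + X(f(3)))² = (-112 - 2*√(5 + 3))² = (-112 - 4*√2)²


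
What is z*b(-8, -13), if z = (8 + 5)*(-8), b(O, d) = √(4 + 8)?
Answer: -208*√3 ≈ -360.27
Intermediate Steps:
b(O, d) = 2*√3 (b(O, d) = √12 = 2*√3)
z = -104 (z = 13*(-8) = -104)
z*b(-8, -13) = -208*√3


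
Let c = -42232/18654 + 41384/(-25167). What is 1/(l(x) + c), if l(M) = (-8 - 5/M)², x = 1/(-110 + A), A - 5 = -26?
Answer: 78244203/32753421768647 ≈ 2.3889e-6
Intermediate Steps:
A = -21 (A = 5 - 26 = -21)
c = -305804980/78244203 (c = -42232*1/18654 + 41384*(-1/25167) = -21116/9327 - 41384/25167 = -305804980/78244203 ≈ -3.9083)
x = -1/131 (x = 1/(-110 - 21) = 1/(-131) = -1/131 ≈ -0.0076336)
1/(l(x) + c) = 1/((5 + 8*(-1/131))²/(-1/131)² - 305804980/78244203) = 1/(17161*(5 - 8/131)² - 305804980/78244203) = 1/(17161*(647/131)² - 305804980/78244203) = 1/(17161*(418609/17161) - 305804980/78244203) = 1/(418609 - 305804980/78244203) = 1/(32753421768647/78244203) = 78244203/32753421768647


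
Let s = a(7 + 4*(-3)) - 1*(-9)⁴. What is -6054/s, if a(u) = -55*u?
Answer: 3027/3143 ≈ 0.96309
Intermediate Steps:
a(u) = -55*u
s = -6286 (s = -55*(7 + 4*(-3)) - 1*(-9)⁴ = -55*(7 - 12) - 1*6561 = -55*(-5) - 6561 = 275 - 6561 = -6286)
-6054/s = -6054/(-6286) = -6054*(-1/6286) = 3027/3143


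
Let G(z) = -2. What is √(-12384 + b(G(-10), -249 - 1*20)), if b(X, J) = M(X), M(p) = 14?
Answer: I*√12370 ≈ 111.22*I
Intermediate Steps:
b(X, J) = 14
√(-12384 + b(G(-10), -249 - 1*20)) = √(-12384 + 14) = √(-12370) = I*√12370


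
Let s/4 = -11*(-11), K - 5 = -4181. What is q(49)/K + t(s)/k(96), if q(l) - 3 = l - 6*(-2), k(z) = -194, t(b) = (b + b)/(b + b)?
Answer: -1037/50634 ≈ -0.020480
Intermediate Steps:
K = -4176 (K = 5 - 4181 = -4176)
s = 484 (s = 4*(-11*(-11)) = 4*121 = 484)
t(b) = 1 (t(b) = (2*b)/((2*b)) = (2*b)*(1/(2*b)) = 1)
q(l) = 15 + l (q(l) = 3 + (l - 6*(-2)) = 3 + (l + 12) = 3 + (12 + l) = 15 + l)
q(49)/K + t(s)/k(96) = (15 + 49)/(-4176) + 1/(-194) = 64*(-1/4176) + 1*(-1/194) = -4/261 - 1/194 = -1037/50634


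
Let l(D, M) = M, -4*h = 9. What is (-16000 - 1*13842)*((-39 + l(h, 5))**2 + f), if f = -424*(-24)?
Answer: -338169544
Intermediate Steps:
h = -9/4 (h = -1/4*9 = -9/4 ≈ -2.2500)
f = 10176
(-16000 - 1*13842)*((-39 + l(h, 5))**2 + f) = (-16000 - 1*13842)*((-39 + 5)**2 + 10176) = (-16000 - 13842)*((-34)**2 + 10176) = -29842*(1156 + 10176) = -29842*11332 = -338169544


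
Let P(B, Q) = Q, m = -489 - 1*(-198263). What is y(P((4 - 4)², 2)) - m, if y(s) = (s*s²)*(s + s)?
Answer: -197742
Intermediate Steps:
m = 197774 (m = -489 + 198263 = 197774)
y(s) = 2*s⁴ (y(s) = s³*(2*s) = 2*s⁴)
y(P((4 - 4)², 2)) - m = 2*2⁴ - 1*197774 = 2*16 - 197774 = 32 - 197774 = -197742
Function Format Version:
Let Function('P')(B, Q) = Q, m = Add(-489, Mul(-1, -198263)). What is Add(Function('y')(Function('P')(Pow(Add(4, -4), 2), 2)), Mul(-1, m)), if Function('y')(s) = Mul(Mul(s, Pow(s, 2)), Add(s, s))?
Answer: -197742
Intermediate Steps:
m = 197774 (m = Add(-489, 198263) = 197774)
Function('y')(s) = Mul(2, Pow(s, 4)) (Function('y')(s) = Mul(Pow(s, 3), Mul(2, s)) = Mul(2, Pow(s, 4)))
Add(Function('y')(Function('P')(Pow(Add(4, -4), 2), 2)), Mul(-1, m)) = Add(Mul(2, Pow(2, 4)), Mul(-1, 197774)) = Add(Mul(2, 16), -197774) = Add(32, -197774) = -197742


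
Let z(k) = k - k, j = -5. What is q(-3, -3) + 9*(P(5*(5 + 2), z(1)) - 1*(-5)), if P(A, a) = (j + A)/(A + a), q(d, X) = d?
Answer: 348/7 ≈ 49.714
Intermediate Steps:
z(k) = 0
P(A, a) = (-5 + A)/(A + a)
q(-3, -3) + 9*(P(5*(5 + 2), z(1)) - 1*(-5)) = -3 + 9*((-5 + 5*(5 + 2))/(5*(5 + 2) + 0) - 1*(-5)) = -3 + 9*((-5 + 5*7)/(5*7 + 0) + 5) = -3 + 9*((-5 + 35)/(35 + 0) + 5) = -3 + 9*(30/35 + 5) = -3 + 9*((1/35)*30 + 5) = -3 + 9*(6/7 + 5) = -3 + 9*(41/7) = -3 + 369/7 = 348/7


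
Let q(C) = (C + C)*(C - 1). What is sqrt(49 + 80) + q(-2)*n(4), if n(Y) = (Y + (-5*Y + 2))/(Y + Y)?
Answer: -21 + sqrt(129) ≈ -9.6422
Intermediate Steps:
n(Y) = (2 - 4*Y)/(2*Y) (n(Y) = (Y + (2 - 5*Y))/((2*Y)) = (2 - 4*Y)*(1/(2*Y)) = (2 - 4*Y)/(2*Y))
q(C) = 2*C*(-1 + C) (q(C) = (2*C)*(-1 + C) = 2*C*(-1 + C))
sqrt(49 + 80) + q(-2)*n(4) = sqrt(49 + 80) + (2*(-2)*(-1 - 2))*(-2 + 1/4) = sqrt(129) + (2*(-2)*(-3))*(-2 + 1/4) = sqrt(129) + 12*(-7/4) = sqrt(129) - 21 = -21 + sqrt(129)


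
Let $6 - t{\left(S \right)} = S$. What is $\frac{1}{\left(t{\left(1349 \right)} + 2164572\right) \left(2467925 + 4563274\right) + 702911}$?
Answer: $\frac{1}{15210094284482} \approx 6.5746 \cdot 10^{-14}$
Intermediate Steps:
$t{\left(S \right)} = 6 - S$
$\frac{1}{\left(t{\left(1349 \right)} + 2164572\right) \left(2467925 + 4563274\right) + 702911} = \frac{1}{\left(\left(6 - 1349\right) + 2164572\right) \left(2467925 + 4563274\right) + 702911} = \frac{1}{\left(\left(6 - 1349\right) + 2164572\right) 7031199 + 702911} = \frac{1}{\left(-1343 + 2164572\right) 7031199 + 702911} = \frac{1}{2163229 \cdot 7031199 + 702911} = \frac{1}{15210093581571 + 702911} = \frac{1}{15210094284482}$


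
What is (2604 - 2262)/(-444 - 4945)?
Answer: -342/5389 ≈ -0.063463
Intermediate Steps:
(2604 - 2262)/(-444 - 4945) = 342/(-5389) = 342*(-1/5389) = -342/5389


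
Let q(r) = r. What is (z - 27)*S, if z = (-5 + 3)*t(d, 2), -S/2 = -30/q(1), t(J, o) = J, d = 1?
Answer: -1740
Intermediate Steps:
S = 60 (S = -(-60)/1 = -(-60) = -2*(-30) = 60)
z = -2 (z = (-5 + 3)*1 = -2*1 = -2)
(z - 27)*S = (-2 - 27)*60 = -29*60 = -1740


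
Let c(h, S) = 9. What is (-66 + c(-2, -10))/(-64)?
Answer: 57/64 ≈ 0.89063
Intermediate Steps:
(-66 + c(-2, -10))/(-64) = (-66 + 9)/(-64) = -57*(-1/64) = 57/64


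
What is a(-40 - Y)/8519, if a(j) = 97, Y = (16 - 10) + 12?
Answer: 97/8519 ≈ 0.011386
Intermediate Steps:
Y = 18 (Y = 6 + 12 = 18)
a(-40 - Y)/8519 = 97/8519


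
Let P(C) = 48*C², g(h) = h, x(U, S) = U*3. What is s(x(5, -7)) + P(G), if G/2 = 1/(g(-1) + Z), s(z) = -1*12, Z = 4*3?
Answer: -1260/121 ≈ -10.413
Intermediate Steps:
x(U, S) = 3*U
Z = 12
s(z) = -12
G = 2/11 (G = 2/(-1 + 12) = 2/11 ≈ 0.18182)
s(x(5, -7)) + P(G) = -12 + 48*(2/11)² = -12 + 48*(4/121) = -12 + 192/121 = -1260/121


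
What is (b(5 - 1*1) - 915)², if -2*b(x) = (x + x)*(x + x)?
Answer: 896809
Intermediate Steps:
b(x) = -2*x² (b(x) = -(x + x)*(x + x)/2 = -2*x*2*x/2 = -2*x²)
(b(5 - 1*1) - 915)² = (-2*(5 - 1*1)² - 915)² = (-2*(5 - 1)² - 915)² = (-2*4² - 915)² = (-2*16 - 915)² = (-32 - 915)² = (-947)² = 896809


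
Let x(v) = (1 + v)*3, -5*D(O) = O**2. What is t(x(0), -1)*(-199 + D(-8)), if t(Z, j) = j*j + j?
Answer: 0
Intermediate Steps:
D(O) = -O**2/5
x(v) = 3 + 3*v
t(Z, j) = j + j**2 (t(Z, j) = j**2 + j = j + j**2)
t(x(0), -1)*(-199 + D(-8)) = (-(1 - 1))*(-199 - 1/5*(-8)**2) = (-1*0)*(-199 - 1/5*64) = 0*(-199 - 64/5) = 0*(-1059/5) = 0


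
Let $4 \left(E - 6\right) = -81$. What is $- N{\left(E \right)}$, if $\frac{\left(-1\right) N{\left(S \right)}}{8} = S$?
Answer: $-114$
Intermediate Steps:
$E = - \frac{57}{4}$ ($E = 6 + \frac{1}{4} \left(-81\right) = 6 - \frac{81}{4} = - \frac{57}{4} \approx -14.25$)
$N{\left(S \right)} = - 8 S$
$- N{\left(E \right)} = - \frac{\left(-8\right) \left(-57\right)}{4} = \left(-1\right) 114 = -114$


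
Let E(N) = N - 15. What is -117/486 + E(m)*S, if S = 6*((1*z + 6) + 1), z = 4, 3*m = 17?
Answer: -33277/54 ≈ -616.24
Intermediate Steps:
m = 17/3 (m = (⅓)*17 = 17/3 ≈ 5.6667)
E(N) = -15 + N
S = 66 (S = 6*((1*4 + 6) + 1) = 6*((4 + 6) + 1) = 6*(10 + 1) = 6*11 = 66)
-117/486 + E(m)*S = -117/486 + (-15 + 17/3)*66 = -117*1/486 - 28/3*66 = -13/54 - 616 = -33277/54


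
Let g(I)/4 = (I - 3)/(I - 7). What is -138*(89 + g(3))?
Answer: -12282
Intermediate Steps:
g(I) = 4*(-3 + I)/(-7 + I) (g(I) = 4*((I - 3)/(I - 7)) = 4*((-3 + I)/(-7 + I)) = 4*(-3 + I)/(-7 + I))
-138*(89 + g(3)) = -138*(89 + 4*(-3 + 3)/(-7 + 3)) = -138*(89 + 4*0/(-4)) = -138*(89 + 4*(-1/4)*0) = -138*(89 + 0) = -138*89 = -12282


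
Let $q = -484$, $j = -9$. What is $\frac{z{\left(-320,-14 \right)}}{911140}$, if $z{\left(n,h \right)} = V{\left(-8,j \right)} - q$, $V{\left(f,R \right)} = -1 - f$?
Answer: $\frac{491}{911140} \approx 0.00053889$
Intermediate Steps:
$z{\left(n,h \right)} = 491$ ($z{\left(n,h \right)} = \left(-1 - -8\right) - -484 = \left(-1 + 8\right) + 484 = 7 + 484 = 491$)
$\frac{z{\left(-320,-14 \right)}}{911140} = \frac{491}{911140}$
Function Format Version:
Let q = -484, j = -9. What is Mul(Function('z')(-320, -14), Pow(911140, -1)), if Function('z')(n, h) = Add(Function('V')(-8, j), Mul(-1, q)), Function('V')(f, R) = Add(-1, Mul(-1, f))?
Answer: Rational(491, 911140) ≈ 0.00053889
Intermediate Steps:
Function('z')(n, h) = 491 (Function('z')(n, h) = Add(Add(-1, Mul(-1, -8)), Mul(-1, -484)) = Add(Add(-1, 8), 484) = Add(7, 484) = 491)
Mul(Function('z')(-320, -14), Pow(911140, -1)) = Mul(491, Pow(911140, -1)) = Mul(491, Rational(1, 911140)) = Rational(491, 911140)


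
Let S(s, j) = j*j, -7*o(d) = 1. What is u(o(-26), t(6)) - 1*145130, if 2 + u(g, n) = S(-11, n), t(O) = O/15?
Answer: -3628296/25 ≈ -1.4513e+5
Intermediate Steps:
o(d) = -1/7 (o(d) = -1/7*1 = -1/7)
t(O) = O/15 (t(O) = O*(1/15) = O/15)
S(s, j) = j**2
u(g, n) = -2 + n**2
u(o(-26), t(6)) - 1*145130 = (-2 + ((1/15)*6)**2) - 1*145130 = (-2 + (2/5)**2) - 145130 = (-2 + 4/25) - 145130 = -46/25 - 145130 = -3628296/25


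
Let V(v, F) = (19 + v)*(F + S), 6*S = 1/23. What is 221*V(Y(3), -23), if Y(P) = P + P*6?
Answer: -14024660/69 ≈ -2.0326e+5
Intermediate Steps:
S = 1/138 (S = (1/6)/23 = (1/6)*(1/23) = 1/138 ≈ 0.0072464)
Y(P) = 7*P (Y(P) = P + 6*P = 7*P)
V(v, F) = (19 + v)*(1/138 + F) (V(v, F) = (19 + v)*(F + 1/138) = (19 + v)*(1/138 + F))
221*V(Y(3), -23) = 221*(19/138 + 19*(-23) + (7*3)/138 - 161*3) = 221*(19/138 - 437 + (1/138)*21 - 23*21) = 221*(19/138 - 437 + 7/46 - 483) = 221*(-63460/69) = -14024660/69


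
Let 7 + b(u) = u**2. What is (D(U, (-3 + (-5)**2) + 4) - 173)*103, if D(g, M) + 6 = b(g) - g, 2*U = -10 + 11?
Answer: -76735/4 ≈ -19184.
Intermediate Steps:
b(u) = -7 + u**2
U = 1/2 (U = (-10 + 11)/2 = (1/2)*1 = 1/2 ≈ 0.50000)
D(g, M) = -13 + g**2 - g (D(g, M) = -6 + ((-7 + g**2) - g) = -6 + (-7 + g**2 - g) = -13 + g**2 - g)
(D(U, (-3 + (-5)**2) + 4) - 173)*103 = ((-13 + (1/2)**2 - 1*1/2) - 173)*103 = ((-13 + 1/4 - 1/2) - 173)*103 = (-53/4 - 173)*103 = -745/4*103 = -76735/4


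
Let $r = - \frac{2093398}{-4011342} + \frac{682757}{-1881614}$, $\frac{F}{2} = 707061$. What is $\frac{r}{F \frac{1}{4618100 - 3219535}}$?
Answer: $\frac{119896495444466005}{762393297526677324} \approx 0.15726$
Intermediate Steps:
$F = 1414122$ ($F = 2 \cdot 707061 = 1414122$)
$r = \frac{600097577239}{3773898632994}$ ($r = \left(-2093398\right) \left(- \frac{1}{4011342}\right) + 682757 \left(- \frac{1}{1881614}\right) = \frac{1046699}{2005671} - \frac{682757}{1881614} = \frac{600097577239}{3773898632994} \approx 0.15901$)
$\frac{r}{F \frac{1}{4618100 - 3219535}} = \frac{600097577239}{3773898632994 \frac{1414122}{4618100 - 3219535}} = \frac{600097577239}{3773898632994 \cdot \frac{1414122}{1398565}} = \frac{600097577239}{3773898632994} \cdot \frac{1398565}{1414122} = \frac{119896495444466005}{762393297526677324}$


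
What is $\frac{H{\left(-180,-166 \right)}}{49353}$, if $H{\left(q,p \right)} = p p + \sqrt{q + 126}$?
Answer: $\frac{27556}{49353} + \frac{i \sqrt{6}}{16451} \approx 0.55834 + 0.0001489 i$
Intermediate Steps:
$H{\left(q,p \right)} = p^{2} + \sqrt{126 + q}$
$\frac{H{\left(-180,-166 \right)}}{49353} = \frac{\left(-166\right)^{2} + \sqrt{126 - 180}}{49353} = \left(27556 + \sqrt{-54}\right) \frac{1}{49353} = \left(27556 + 3 i \sqrt{6}\right) \frac{1}{49353} = \frac{27556}{49353} + \frac{i \sqrt{6}}{16451}$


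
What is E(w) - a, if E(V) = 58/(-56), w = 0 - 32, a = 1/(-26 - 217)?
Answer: -7019/6804 ≈ -1.0316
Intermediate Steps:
a = -1/243 (a = 1/(-243) = -1/243 ≈ -0.0041152)
w = -32
E(V) = -29/28 (E(V) = 58*(-1/56) = -29/28)
E(w) - a = -29/28 - 1*(-1/243) = -29/28 + 1/243 = -7019/6804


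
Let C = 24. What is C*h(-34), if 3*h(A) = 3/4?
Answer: 6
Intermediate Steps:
h(A) = 1/4 (h(A) = (3/4)/3 = (3*(1/4))/3 = (1/3)*(3/4) = 1/4)
C*h(-34) = 24*(1/4) = 6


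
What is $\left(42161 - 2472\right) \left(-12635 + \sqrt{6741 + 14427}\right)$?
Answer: $-501470515 + 3333876 \sqrt{3} \approx -4.957 \cdot 10^{8}$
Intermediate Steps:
$\left(42161 - 2472\right) \left(-12635 + \sqrt{6741 + 14427}\right) = 39689 \left(-12635 + \sqrt{21168}\right) = 39689 \left(-12635 + 84 \sqrt{3}\right) = -501470515 + 3333876 \sqrt{3}$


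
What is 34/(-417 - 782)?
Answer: -34/1199 ≈ -0.028357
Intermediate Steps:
34/(-417 - 782) = 34/(-1199) = 34*(-1/1199) = -34/1199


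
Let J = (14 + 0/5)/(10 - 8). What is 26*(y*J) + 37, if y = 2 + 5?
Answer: 1311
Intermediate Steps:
y = 7
J = 7 (J = (14 + 0*(⅕))/2 = (14 + 0)*(½) = 14*(½) = 7)
26*(y*J) + 37 = 26*(7*7) + 37 = 26*49 + 37 = 1274 + 37 = 1311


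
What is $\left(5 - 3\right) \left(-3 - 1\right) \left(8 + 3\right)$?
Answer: $-88$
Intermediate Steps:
$\left(5 - 3\right) \left(-3 - 1\right) \left(8 + 3\right) = 2 \left(-4\right) 11 = \left(-8\right) 11 = -88$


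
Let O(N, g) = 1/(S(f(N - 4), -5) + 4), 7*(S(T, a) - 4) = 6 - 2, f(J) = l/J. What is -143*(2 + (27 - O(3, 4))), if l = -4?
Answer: -247819/60 ≈ -4130.3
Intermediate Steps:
f(J) = -4/J
S(T, a) = 32/7 (S(T, a) = 4 + (6 - 2)/7 = 4 + (⅐)*4 = 4 + 4/7 = 32/7)
O(N, g) = 7/60 (O(N, g) = 1/(32/7 + 4) = 1/(60/7) = 7/60)
-143*(2 + (27 - O(3, 4))) = -143*(2 + (27 - 1*7/60)) = -143*(2 + (27 - 7/60)) = -143*(2 + 1613/60) = -143*1733/60 = -247819/60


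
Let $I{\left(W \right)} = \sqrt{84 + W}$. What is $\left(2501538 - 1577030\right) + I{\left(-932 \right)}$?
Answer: $924508 + 4 i \sqrt{53} \approx 9.2451 \cdot 10^{5} + 29.12 i$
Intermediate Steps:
$\left(2501538 - 1577030\right) + I{\left(-932 \right)} = \left(2501538 - 1577030\right) + \sqrt{84 - 932} = 924508 + \sqrt{-848} = 924508 + 4 i \sqrt{53}$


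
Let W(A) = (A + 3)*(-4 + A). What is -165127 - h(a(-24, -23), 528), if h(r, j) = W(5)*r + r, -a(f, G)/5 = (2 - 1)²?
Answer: -165082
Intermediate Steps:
W(A) = (-4 + A)*(3 + A) (W(A) = (3 + A)*(-4 + A) = (-4 + A)*(3 + A))
a(f, G) = -5 (a(f, G) = -5*(2 - 1)² = -5*1² = -5*1 = -5)
h(r, j) = 9*r (h(r, j) = (-12 + 5² - 1*5)*r + r = (-12 + 25 - 5)*r + r = 8*r + r = 9*r)
-165127 - h(a(-24, -23), 528) = -165127 - 9*(-5) = -165127 - 1*(-45) = -165127 + 45 = -165082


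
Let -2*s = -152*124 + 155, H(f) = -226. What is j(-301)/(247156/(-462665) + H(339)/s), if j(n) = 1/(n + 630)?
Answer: -1235513835/226972949336 ≈ -0.0054434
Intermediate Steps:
j(n) = 1/(630 + n)
s = 18693/2 (s = -(-152*124 + 155)/2 = -(-18848 + 155)/2 = -½*(-18693) = 18693/2 ≈ 9346.5)
j(-301)/(247156/(-462665) + H(339)/s) = 1/((630 - 301)*(247156/(-462665) - 226/18693/2)) = 1/(329*(247156*(-1/462665) - 226*2/18693)) = 1/(329*(-35308/66095 - 452/18693)) = 1/(329*(-689887384/1235513835)) = (1/329)*(-1235513835/689887384) = -1235513835/226972949336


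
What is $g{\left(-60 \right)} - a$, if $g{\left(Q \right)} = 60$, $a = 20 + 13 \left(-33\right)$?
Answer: $469$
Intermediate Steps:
$a = -409$ ($a = 20 - 429 = -409$)
$g{\left(-60 \right)} - a = 60 - -409 = 60 + 409 = 469$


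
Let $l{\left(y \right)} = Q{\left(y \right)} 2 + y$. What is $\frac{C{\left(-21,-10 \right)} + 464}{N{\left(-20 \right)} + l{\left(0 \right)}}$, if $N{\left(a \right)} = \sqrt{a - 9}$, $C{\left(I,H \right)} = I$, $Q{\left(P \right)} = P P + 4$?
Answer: $\frac{3544}{93} - \frac{443 i \sqrt{29}}{93} \approx 38.108 - 25.652 i$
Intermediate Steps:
$Q{\left(P \right)} = 4 + P^{2}$ ($Q{\left(P \right)} = P^{2} + 4 = 4 + P^{2}$)
$N{\left(a \right)} = \sqrt{-9 + a}$
$l{\left(y \right)} = 8 + y + 2 y^{2}$ ($l{\left(y \right)} = \left(4 + y^{2}\right) 2 + y = \left(8 + 2 y^{2}\right) + y = 8 + y + 2 y^{2}$)
$\frac{C{\left(-21,-10 \right)} + 464}{N{\left(-20 \right)} + l{\left(0 \right)}} = \frac{-21 + 464}{\sqrt{-9 - 20} + \left(8 + 0 + 2 \cdot 0^{2}\right)} = \frac{443}{\sqrt{-29} + \left(8 + 0 + 2 \cdot 0\right)} = \frac{443}{i \sqrt{29} + \left(8 + 0 + 0\right)} = \frac{443}{i \sqrt{29} + 8} = \frac{443}{8 + i \sqrt{29}}$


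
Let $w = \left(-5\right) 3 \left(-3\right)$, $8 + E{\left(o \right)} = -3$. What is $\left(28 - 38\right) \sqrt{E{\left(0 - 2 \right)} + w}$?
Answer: $- 10 \sqrt{34} \approx -58.31$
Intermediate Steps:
$E{\left(o \right)} = -11$ ($E{\left(o \right)} = -8 - 3 = -11$)
$w = 45$ ($w = \left(-15\right) \left(-3\right) = 45$)
$\left(28 - 38\right) \sqrt{E{\left(0 - 2 \right)} + w} = \left(28 - 38\right) \sqrt{-11 + 45} = - 10 \sqrt{34}$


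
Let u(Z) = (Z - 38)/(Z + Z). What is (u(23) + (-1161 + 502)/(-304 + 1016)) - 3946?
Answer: -64640193/16376 ≈ -3947.3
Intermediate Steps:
u(Z) = (-38 + Z)/(2*Z) (u(Z) = (-38 + Z)/((2*Z)) = (-38 + Z)*(1/(2*Z)) = (-38 + Z)/(2*Z))
(u(23) + (-1161 + 502)/(-304 + 1016)) - 3946 = ((½)*(-38 + 23)/23 + (-1161 + 502)/(-304 + 1016)) - 3946 = ((½)*(1/23)*(-15) - 659/712) - 3946 = (-15/46 - 659*1/712) - 3946 = (-15/46 - 659/712) - 3946 = -20497/16376 - 3946 = -64640193/16376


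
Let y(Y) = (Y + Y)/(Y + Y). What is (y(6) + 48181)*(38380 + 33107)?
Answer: 3444386634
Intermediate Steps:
y(Y) = 1 (y(Y) = (2*Y)/((2*Y)) = (2*Y)*(1/(2*Y)) = 1)
(y(6) + 48181)*(38380 + 33107) = (1 + 48181)*(38380 + 33107) = 48182*71487 = 3444386634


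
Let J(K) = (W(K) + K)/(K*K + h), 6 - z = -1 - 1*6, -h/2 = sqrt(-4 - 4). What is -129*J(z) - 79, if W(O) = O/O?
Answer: -854687/9531 - 2408*I*sqrt(2)/9531 ≈ -89.674 - 0.3573*I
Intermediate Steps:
W(O) = 1
h = -4*I*sqrt(2) (h = -2*sqrt(-4 - 4) = -4*I*sqrt(2) ≈ -5.6569*I)
z = 13 (z = 6 - (-1 - 1*6) = 6 - (-1 - 6) = 6 - 1*(-7) = 6 + 7 = 13)
J(K) = (1 + K)/(K**2 - 4*I*sqrt(2)) (J(K) = (1 + K)/(K*K - 4*I*sqrt(2)) = (1 + K)/(K**2 - 4*I*sqrt(2)))
-129*J(z) - 79 = -129*(1 + 13)/(13**2 - 4*I*sqrt(2)) - 79 = -129*14/(169 - 4*I*sqrt(2)) - 79 = -1806/(169 - 4*I*sqrt(2)) - 79 = -79 - 1806/(169 - 4*I*sqrt(2))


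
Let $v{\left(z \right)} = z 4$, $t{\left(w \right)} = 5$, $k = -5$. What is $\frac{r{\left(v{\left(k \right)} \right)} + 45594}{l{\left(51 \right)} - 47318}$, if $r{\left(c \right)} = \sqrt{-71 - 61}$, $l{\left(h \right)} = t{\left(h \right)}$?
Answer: $- \frac{5066}{5257} - \frac{2 i \sqrt{33}}{47313} \approx -0.96367 - 0.00024283 i$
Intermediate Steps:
$l{\left(h \right)} = 5$
$v{\left(z \right)} = 4 z$
$r{\left(c \right)} = 2 i \sqrt{33}$ ($r{\left(c \right)} = \sqrt{-132} = 2 i \sqrt{33}$)
$\frac{r{\left(v{\left(k \right)} \right)} + 45594}{l{\left(51 \right)} - 47318} = \frac{2 i \sqrt{33} + 45594}{5 - 47318} = \frac{45594 + 2 i \sqrt{33}}{-47313} = \left(45594 + 2 i \sqrt{33}\right) \left(- \frac{1}{47313}\right) = - \frac{5066}{5257} - \frac{2 i \sqrt{33}}{47313}$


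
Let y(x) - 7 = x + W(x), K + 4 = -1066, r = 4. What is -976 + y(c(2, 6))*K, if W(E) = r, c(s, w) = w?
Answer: -19166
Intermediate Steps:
W(E) = 4
K = -1070 (K = -4 - 1066 = -1070)
y(x) = 11 + x (y(x) = 7 + (x + 4) = 7 + (4 + x) = 11 + x)
-976 + y(c(2, 6))*K = -976 + (11 + 6)*(-1070) = -976 + 17*(-1070) = -976 - 18190 = -19166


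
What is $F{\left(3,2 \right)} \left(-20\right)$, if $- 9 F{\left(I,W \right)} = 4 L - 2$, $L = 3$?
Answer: $\frac{200}{9} \approx 22.222$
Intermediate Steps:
$F{\left(I,W \right)} = - \frac{10}{9}$ ($F{\left(I,W \right)} = - \frac{4 \cdot 3 - 2}{9} = - \frac{12 - 2}{9} = \left(- \frac{1}{9}\right) 10 = - \frac{10}{9}$)
$F{\left(3,2 \right)} \left(-20\right) = \left(- \frac{10}{9}\right) \left(-20\right) = \frac{200}{9}$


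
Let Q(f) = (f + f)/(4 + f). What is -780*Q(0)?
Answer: 0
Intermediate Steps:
Q(f) = 2*f/(4 + f) (Q(f) = (2*f)/(4 + f) = 2*f/(4 + f))
-780*Q(0) = -1560*0/(4 + 0) = -1560*0/4 = -780*0 = 0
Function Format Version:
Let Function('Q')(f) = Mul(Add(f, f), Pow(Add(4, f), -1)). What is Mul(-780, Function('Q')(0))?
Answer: 0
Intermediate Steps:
Function('Q')(f) = Mul(2, f, Pow(Add(4, f), -1)) (Function('Q')(f) = Mul(Mul(2, f), Pow(Add(4, f), -1)) = Mul(2, f, Pow(Add(4, f), -1)))
Mul(-780, Function('Q')(0)) = Mul(-780, Mul(2, 0, Pow(Add(4, 0), -1))) = Mul(-780, Mul(2, 0, Pow(4, -1))) = Mul(-780, Mul(2, 0, Rational(1, 4))) = Mul(-780, 0) = 0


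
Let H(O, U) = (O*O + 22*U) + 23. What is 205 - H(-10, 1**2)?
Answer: 60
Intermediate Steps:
H(O, U) = 23 + O**2 + 22*U (H(O, U) = (O**2 + 22*U) + 23 = 23 + O**2 + 22*U)
205 - H(-10, 1**2) = 205 - (23 + (-10)**2 + 22*1**2) = 205 - (23 + 100 + 22*1) = 205 - (23 + 100 + 22) = 205 - 1*145 = 205 - 145 = 60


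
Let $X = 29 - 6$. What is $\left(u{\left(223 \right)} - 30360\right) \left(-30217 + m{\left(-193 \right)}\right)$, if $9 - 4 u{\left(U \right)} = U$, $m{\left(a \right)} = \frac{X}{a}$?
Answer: $\frac{177368612304}{193} \approx 9.1901 \cdot 10^{8}$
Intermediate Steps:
$X = 23$
$m{\left(a \right)} = \frac{23}{a}$
$u{\left(U \right)} = \frac{9}{4} - \frac{U}{4}$
$\left(u{\left(223 \right)} - 30360\right) \left(-30217 + m{\left(-193 \right)}\right) = \left(\left(\frac{9}{4} - \frac{223}{4}\right) - 30360\right) \left(-30217 + \frac{23}{-193}\right) = \left(\left(\frac{9}{4} - \frac{223}{4}\right) - 30360\right) \left(-30217 + 23 \left(- \frac{1}{193}\right)\right) = \left(- \frac{107}{2} - 30360\right) \left(-30217 - \frac{23}{193}\right) = \left(- \frac{60827}{2}\right) \left(- \frac{5831904}{193}\right) = \frac{177368612304}{193}$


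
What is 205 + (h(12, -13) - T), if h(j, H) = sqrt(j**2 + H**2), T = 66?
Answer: 139 + sqrt(313) ≈ 156.69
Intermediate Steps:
h(j, H) = sqrt(H**2 + j**2)
205 + (h(12, -13) - T) = 205 + (sqrt((-13)**2 + 12**2) - 1*66) = 205 + (sqrt(169 + 144) - 66) = 205 + (sqrt(313) - 66) = 205 + (-66 + sqrt(313)) = 139 + sqrt(313)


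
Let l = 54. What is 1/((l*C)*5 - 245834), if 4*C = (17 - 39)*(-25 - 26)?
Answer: -1/170099 ≈ -5.8789e-6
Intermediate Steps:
C = 561/2 (C = ((17 - 39)*(-25 - 26))/4 = (-22*(-51))/4 = (¼)*1122 = 561/2 ≈ 280.50)
1/((l*C)*5 - 245834) = 1/((54*(561/2))*5 - 245834) = 1/(15147*5 - 245834) = 1/(75735 - 245834) = 1/(-170099) = -1/170099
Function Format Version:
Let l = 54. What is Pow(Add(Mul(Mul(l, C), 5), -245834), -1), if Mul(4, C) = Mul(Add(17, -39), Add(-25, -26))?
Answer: Rational(-1, 170099) ≈ -5.8789e-6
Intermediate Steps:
C = Rational(561, 2) (C = Mul(Rational(1, 4), Mul(Add(17, -39), Add(-25, -26))) = Mul(Rational(1, 4), Mul(-22, -51)) = Mul(Rational(1, 4), 1122) = Rational(561, 2) ≈ 280.50)
Pow(Add(Mul(Mul(l, C), 5), -245834), -1) = Pow(Add(Mul(Mul(54, Rational(561, 2)), 5), -245834), -1) = Pow(Add(Mul(15147, 5), -245834), -1) = Pow(Add(75735, -245834), -1) = Pow(-170099, -1) = Rational(-1, 170099)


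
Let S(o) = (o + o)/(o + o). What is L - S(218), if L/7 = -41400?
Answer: -289801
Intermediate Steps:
L = -289800 (L = 7*(-41400) = -289800)
S(o) = 1 (S(o) = (2*o)/((2*o)) = (2*o)*(1/(2*o)) = 1)
L - S(218) = -289800 - 1*1 = -289800 - 1 = -289801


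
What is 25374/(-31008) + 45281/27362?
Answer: 59149155/70703408 ≈ 0.83658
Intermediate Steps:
25374/(-31008) + 45281/27362 = 25374*(-1/31008) + 45281*(1/27362) = -4229/5168 + 45281/27362 = 59149155/70703408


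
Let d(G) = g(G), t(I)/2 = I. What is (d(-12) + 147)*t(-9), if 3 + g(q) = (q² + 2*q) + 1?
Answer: -4770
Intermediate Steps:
t(I) = 2*I
g(q) = -2 + q² + 2*q (g(q) = -3 + ((q² + 2*q) + 1) = -3 + (1 + q² + 2*q) = -2 + q² + 2*q)
d(G) = -2 + G² + 2*G
(d(-12) + 147)*t(-9) = ((-2 + (-12)² + 2*(-12)) + 147)*(2*(-9)) = ((-2 + 144 - 24) + 147)*(-18) = (118 + 147)*(-18) = 265*(-18) = -4770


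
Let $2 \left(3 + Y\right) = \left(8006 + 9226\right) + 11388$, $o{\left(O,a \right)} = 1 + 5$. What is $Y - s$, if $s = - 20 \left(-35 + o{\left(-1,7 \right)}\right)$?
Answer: $13727$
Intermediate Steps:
$o{\left(O,a \right)} = 6$
$Y = 14307$ ($Y = -3 + \frac{\left(8006 + 9226\right) + 11388}{2} = -3 + \frac{17232 + 11388}{2} = -3 + \frac{1}{2} \cdot 28620 = -3 + 14310 = 14307$)
$s = 580$ ($s = - 20 \left(-35 + 6\right) = \left(-20\right) \left(-29\right) = 580$)
$Y - s = 14307 - 580 = 13727$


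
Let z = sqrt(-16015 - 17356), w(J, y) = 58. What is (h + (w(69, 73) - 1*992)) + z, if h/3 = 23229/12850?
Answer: -11932213/12850 + I*sqrt(33371) ≈ -928.58 + 182.68*I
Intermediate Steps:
h = 69687/12850 (h = 3*(23229/12850) = 69687/12850 ≈ 5.4231)
z = I*sqrt(33371) (z = sqrt(-33371) = I*sqrt(33371) ≈ 182.68*I)
(h + (w(69, 73) - 1*992)) + z = (69687/12850 + (58 - 1*992)) + I*sqrt(33371) = (69687/12850 + (58 - 992)) + I*sqrt(33371) = (69687/12850 - 934) + I*sqrt(33371) = -11932213/12850 + I*sqrt(33371)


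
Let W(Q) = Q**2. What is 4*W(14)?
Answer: 784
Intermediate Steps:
4*W(14) = 4*14**2 = 4*196 = 784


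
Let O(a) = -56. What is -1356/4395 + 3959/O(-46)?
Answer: -5825247/82040 ≈ -71.005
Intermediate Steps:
-1356/4395 + 3959/O(-46) = -1356/4395 + 3959/(-56) = -1356*1/4395 + 3959*(-1/56) = -452/1465 - 3959/56 = -5825247/82040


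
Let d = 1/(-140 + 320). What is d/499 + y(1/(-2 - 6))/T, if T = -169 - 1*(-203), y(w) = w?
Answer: -22387/6107760 ≈ -0.0036653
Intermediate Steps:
T = 34 (T = -169 + 203 = 34)
d = 1/180 ≈ 0.0055556
d/499 + y(1/(-2 - 6))/T = (1/180)/499 + 1/(-2 - 6*34) = (1/180)*(1/499) + (1/34)/(-8) = 1/89820 - ⅛*1/34 = 1/89820 - 1/272 = -22387/6107760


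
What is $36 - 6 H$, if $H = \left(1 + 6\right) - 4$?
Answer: $18$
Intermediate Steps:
$H = 3$ ($H = 7 - 4 = 3$)
$36 - 6 H = 36 - 18 = 18$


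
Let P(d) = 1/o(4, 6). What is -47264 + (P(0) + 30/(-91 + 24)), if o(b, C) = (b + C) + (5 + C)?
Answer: -66501011/1407 ≈ -47264.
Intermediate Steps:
o(b, C) = 5 + b + 2*C (o(b, C) = (C + b) + (5 + C) = 5 + b + 2*C)
P(d) = 1/21 (P(d) = 1/(5 + 4 + 2*6) = 1/(5 + 4 + 12) = 1/21)
-47264 + (P(0) + 30/(-91 + 24)) = -47264 + (1/21 + 30/(-91 + 24)) = -47264 + (1/21 + 30/(-67)) = -47264 + (1/21 - 1/67*30) = -47264 + (1/21 - 30/67) = -47264 - 563/1407 = -66501011/1407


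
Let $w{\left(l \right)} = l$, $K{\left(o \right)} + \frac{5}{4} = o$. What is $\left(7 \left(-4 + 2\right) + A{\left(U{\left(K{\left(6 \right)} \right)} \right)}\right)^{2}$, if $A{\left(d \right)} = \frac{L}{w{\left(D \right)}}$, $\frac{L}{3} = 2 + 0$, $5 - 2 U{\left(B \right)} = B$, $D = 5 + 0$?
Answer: $\frac{4096}{25} \approx 163.84$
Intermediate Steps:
$D = 5$
$K{\left(o \right)} = - \frac{5}{4} + o$
$U{\left(B \right)} = \frac{5}{2} - \frac{B}{2}$
$L = 6$ ($L = 3 \left(2 + 0\right) = 3 \cdot 2 = 6$)
$A{\left(d \right)} = \frac{6}{5}$
$\left(7 \left(-4 + 2\right) + A{\left(U{\left(K{\left(6 \right)} \right)} \right)}\right)^{2} = \left(7 \left(-4 + 2\right) + \frac{6}{5}\right)^{2} = \left(7 \left(-2\right) + \frac{6}{5}\right)^{2} = \left(-14 + \frac{6}{5}\right)^{2} = \left(- \frac{64}{5}\right)^{2} = \frac{4096}{25}$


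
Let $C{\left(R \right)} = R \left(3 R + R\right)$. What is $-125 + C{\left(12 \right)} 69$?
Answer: $39619$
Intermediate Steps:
$C{\left(R \right)} = 4 R^{2}$ ($C{\left(R \right)} = R 4 R = 4 R^{2}$)
$-125 + C{\left(12 \right)} 69 = -125 + 4 \cdot 12^{2} \cdot 69 = -125 + 4 \cdot 144 \cdot 69 = -125 + 576 \cdot 69 = -125 + 39744 = 39619$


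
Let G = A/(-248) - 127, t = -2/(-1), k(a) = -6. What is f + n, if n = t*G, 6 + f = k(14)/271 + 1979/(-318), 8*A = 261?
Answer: -11391716741/42744288 ≈ -266.51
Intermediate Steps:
A = 261/8 (A = (1/8)*261 = 261/8 ≈ 32.625)
f = -1055285/86178 (f = -6 + (-6/271 + 1979/(-318)) = -6 + (-6*1/271 + 1979*(-1/318)) = -6 + (-6/271 - 1979/318) = -6 - 538217/86178 = -1055285/86178 ≈ -12.245)
t = 2 (t = -2*(-1) = 2)
G = -252229/1984 (G = (261/8)/(-248) - 127 = (261/8)*(-1/248) - 127 = -261/1984 - 127 = -252229/1984 ≈ -127.13)
n = -252229/992 (n = 2*(-252229/1984) = -252229/992 ≈ -254.26)
f + n = -1055285/86178 - 252229/992 = -11391716741/42744288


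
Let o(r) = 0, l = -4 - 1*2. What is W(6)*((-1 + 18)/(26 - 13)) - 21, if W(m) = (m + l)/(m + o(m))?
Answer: -21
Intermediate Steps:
l = -6 (l = -4 - 2 = -6)
W(m) = (-6 + m)/m (W(m) = (m - 6)/(m + 0) = (-6 + m)/m)
W(6)*((-1 + 18)/(26 - 13)) - 21 = ((-6 + 6)/6)*((-1 + 18)/(26 - 13)) - 21 = ((⅙)*0)*(17/13) - 21 = 0*(17*(1/13)) - 21 = 0*(17/13) - 21 = 0 - 21 = -21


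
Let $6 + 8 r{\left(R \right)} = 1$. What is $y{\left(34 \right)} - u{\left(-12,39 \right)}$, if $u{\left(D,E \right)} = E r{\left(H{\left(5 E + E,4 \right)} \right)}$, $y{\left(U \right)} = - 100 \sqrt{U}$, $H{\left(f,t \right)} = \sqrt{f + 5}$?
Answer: $\frac{195}{8} - 100 \sqrt{34} \approx -558.72$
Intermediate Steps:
$H{\left(f,t \right)} = \sqrt{5 + f}$
$r{\left(R \right)} = - \frac{5}{8}$ ($r{\left(R \right)} = - \frac{3}{4} + \frac{1}{8} \cdot 1 = - \frac{3}{4} + \frac{1}{8} = - \frac{5}{8}$)
$u{\left(D,E \right)} = - \frac{5 E}{8}$ ($u{\left(D,E \right)} = E \left(- \frac{5}{8}\right) = - \frac{5 E}{8}$)
$y{\left(34 \right)} - u{\left(-12,39 \right)} = - 100 \sqrt{34} - \left(- \frac{5}{8}\right) 39 = - 100 \sqrt{34} - - \frac{195}{8} = - 100 \sqrt{34} + \frac{195}{8} = \frac{195}{8} - 100 \sqrt{34}$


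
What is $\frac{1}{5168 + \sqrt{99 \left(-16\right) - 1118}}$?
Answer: $\frac{2584}{13355463} - \frac{i \sqrt{2702}}{26710926} \approx 0.00019348 - 1.946 \cdot 10^{-6} i$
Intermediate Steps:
$\frac{1}{5168 + \sqrt{99 \left(-16\right) - 1118}} = \frac{1}{5168 + \sqrt{-1584 - 1118}} = \frac{1}{5168 + \sqrt{-2702}} = \frac{1}{5168 + i \sqrt{2702}}$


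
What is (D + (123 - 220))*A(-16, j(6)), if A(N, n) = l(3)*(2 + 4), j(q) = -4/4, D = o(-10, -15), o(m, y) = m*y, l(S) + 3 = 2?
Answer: -318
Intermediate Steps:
l(S) = -1 (l(S) = -3 + 2 = -1)
D = 150 (D = -10*(-15) = 150)
j(q) = -1 (j(q) = -4*1/4 = -1)
A(N, n) = -6 (A(N, n) = -(2 + 4) = -1*6 = -6)
(D + (123 - 220))*A(-16, j(6)) = (150 + (123 - 220))*(-6) = (150 - 97)*(-6) = 53*(-6) = -318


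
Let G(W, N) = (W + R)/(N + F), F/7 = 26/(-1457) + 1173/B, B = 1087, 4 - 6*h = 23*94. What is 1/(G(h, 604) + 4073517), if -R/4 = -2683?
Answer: 2905068087/11833893520380782 ≈ 2.4549e-7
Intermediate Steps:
h = -1079/3 (h = 2/3 - 23*94/6 = 2/3 - 1/6*2162 = 2/3 - 1081/3 = -1079/3 ≈ -359.67)
R = 10732 (R = -4*(-2683) = 10732)
F = 11765593/1583759 (F = 7*(26/(-1457) + 1173/1087) = 7*(26*(-1/1457) + 1173*(1/1087)) = 7*(-26/1457 + 1173/1087) = 7*(1680799/1583759) = 11765593/1583759 ≈ 7.4289)
G(W, N) = (10732 + W)/(11765593/1583759 + N) (G(W, N) = (W + 10732)/(N + 11765593/1583759) = (10732 + W)/(11765593/1583759 + N))
1/(G(h, 604) + 4073517) = 1/(1583759*(10732 - 1079/3)/(11765593 + 1583759*604) + 4073517) = 1/(1583759*(31117/3)/(11765593 + 956590436) + 4073517) = 1/(1583759*(31117/3)/968356029 + 4073517) = 1/(1583759*(1/968356029)*(31117/3) + 4073517) = 1/(49281828803/2905068087 + 4073517) = 1/(11833893520380782/2905068087) = 2905068087/11833893520380782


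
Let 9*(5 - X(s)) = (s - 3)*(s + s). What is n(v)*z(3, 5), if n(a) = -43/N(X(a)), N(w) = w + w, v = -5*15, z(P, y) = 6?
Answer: 129/1295 ≈ 0.099614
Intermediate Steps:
X(s) = 5 - 2*s*(-3 + s)/9 (X(s) = 5 - (s - 3)*(s + s)/9 = 5 - (-3 + s)*2*s/9 = 5 - 2*s*(-3 + s)/9)
v = -75
N(w) = 2*w
n(a) = -43/(10 - 4*a²/9 + 4*a/3) (n(a) = -43*1/(2*(5 - 2*a²/9 + 2*a/3)) = -43/(10 - 4*a²/9 + 4*a/3))
n(v)*z(3, 5) = (387/(2*(-45 - 6*(-75) + 2*(-75)²)))*6 = (387/(2*(-45 + 450 + 2*5625)))*6 = (387/(2*(-45 + 450 + 11250)))*6 = ((387/2)/11655)*6 = ((387/2)*(1/11655))*6 = (43/2590)*6 = 129/1295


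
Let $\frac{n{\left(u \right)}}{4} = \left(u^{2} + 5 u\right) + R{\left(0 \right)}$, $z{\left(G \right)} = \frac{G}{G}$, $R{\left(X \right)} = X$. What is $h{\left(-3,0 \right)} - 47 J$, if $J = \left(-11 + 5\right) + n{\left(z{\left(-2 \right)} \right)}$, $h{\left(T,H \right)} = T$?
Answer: $-849$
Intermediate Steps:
$z{\left(G \right)} = 1$
$n{\left(u \right)} = 4 u^{2} + 20 u$ ($n{\left(u \right)} = 4 \left(\left(u^{2} + 5 u\right) + 0\right) = 4 \left(u^{2} + 5 u\right) = 4 u^{2} + 20 u$)
$J = 18$ ($J = \left(-11 + 5\right) + 4 \cdot 1 \left(5 + 1\right) = -6 + 4 \cdot 1 \cdot 6 = -6 + 24 = 18$)
$h{\left(-3,0 \right)} - 47 J = -3 - 846 = -849$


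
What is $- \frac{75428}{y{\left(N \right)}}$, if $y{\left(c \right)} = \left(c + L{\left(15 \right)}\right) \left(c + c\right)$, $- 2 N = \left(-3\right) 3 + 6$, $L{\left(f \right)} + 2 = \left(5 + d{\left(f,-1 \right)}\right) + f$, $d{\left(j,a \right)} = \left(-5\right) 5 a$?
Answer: $- \frac{150856}{267} \approx -565.0$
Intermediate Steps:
$d{\left(j,a \right)} = - 25 a$
$L{\left(f \right)} = 28 + f$ ($L{\left(f \right)} = -2 + \left(\left(5 - -25\right) + f\right) = -2 + \left(\left(5 + 25\right) + f\right) = -2 + \left(30 + f\right) = 28 + f$)
$N = \frac{3}{2}$ ($N = - \frac{\left(-3\right) 3 + 6}{2} = - \frac{-9 + 6}{2} = \left(- \frac{1}{2}\right) \left(-3\right) = \frac{3}{2} \approx 1.5$)
$y{\left(c \right)} = 2 c \left(43 + c\right)$ ($y{\left(c \right)} = \left(c + \left(28 + 15\right)\right) \left(c + c\right) = \left(c + 43\right) 2 c = \left(43 + c\right) 2 c = 2 c \left(43 + c\right)$)
$- \frac{75428}{y{\left(N \right)}} = - \frac{75428}{2 \cdot \frac{3}{2} \left(43 + \frac{3}{2}\right)} = - \frac{75428}{2 \cdot \frac{3}{2} \cdot \frac{89}{2}} = - \frac{75428}{\frac{267}{2}} = \left(-75428\right) \frac{2}{267} = - \frac{150856}{267}$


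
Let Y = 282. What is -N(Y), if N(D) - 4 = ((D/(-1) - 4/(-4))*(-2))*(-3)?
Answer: 1682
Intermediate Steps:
N(D) = 10 - 6*D (N(D) = 4 + ((D/(-1) - 4/(-4))*(-2))*(-3) = 4 + ((D*(-1) - 4*(-¼))*(-2))*(-3) = 4 + ((-D + 1)*(-2))*(-3) = 4 + ((1 - D)*(-2))*(-3) = 4 + (-2 + 2*D)*(-3) = 4 + (6 - 6*D) = 10 - 6*D)
-N(Y) = -(10 - 6*282) = -(10 - 1692) = -1*(-1682) = 1682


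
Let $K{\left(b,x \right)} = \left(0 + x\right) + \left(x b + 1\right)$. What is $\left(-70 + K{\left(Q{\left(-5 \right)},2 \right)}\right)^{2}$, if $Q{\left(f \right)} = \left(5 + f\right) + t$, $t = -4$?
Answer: $5625$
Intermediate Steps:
$Q{\left(f \right)} = 1 + f$ ($Q{\left(f \right)} = \left(5 + f\right) - 4 = 1 + f$)
$K{\left(b,x \right)} = 1 + x + b x$ ($K{\left(b,x \right)} = x + \left(b x + 1\right) = x + \left(1 + b x\right) = 1 + x + b x$)
$\left(-70 + K{\left(Q{\left(-5 \right)},2 \right)}\right)^{2} = \left(-70 + \left(1 + 2 + \left(1 - 5\right) 2\right)\right)^{2} = \left(-70 + \left(1 + 2 - 8\right)\right)^{2} = \left(-70 - 5\right)^{2} = \left(-75\right)^{2} = 5625$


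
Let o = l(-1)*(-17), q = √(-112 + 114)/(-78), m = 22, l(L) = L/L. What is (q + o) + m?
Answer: 5 - √2/78 ≈ 4.9819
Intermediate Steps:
l(L) = 1
q = -√2/78 (q = √2*(-1/78) = -√2/78 ≈ -0.018131)
o = -17 (o = 1*(-17) = -17)
(q + o) + m = (-√2/78 - 17) + 22 = (-17 - √2/78) + 22 = 5 - √2/78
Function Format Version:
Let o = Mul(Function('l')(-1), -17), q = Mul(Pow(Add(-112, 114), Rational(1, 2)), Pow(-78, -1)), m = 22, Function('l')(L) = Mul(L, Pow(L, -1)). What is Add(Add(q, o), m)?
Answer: Add(5, Mul(Rational(-1, 78), Pow(2, Rational(1, 2)))) ≈ 4.9819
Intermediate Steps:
Function('l')(L) = 1
q = Mul(Rational(-1, 78), Pow(2, Rational(1, 2))) (q = Mul(Pow(2, Rational(1, 2)), Rational(-1, 78)) = Mul(Rational(-1, 78), Pow(2, Rational(1, 2))) ≈ -0.018131)
o = -17 (o = Mul(1, -17) = -17)
Add(Add(q, o), m) = Add(Add(Mul(Rational(-1, 78), Pow(2, Rational(1, 2))), -17), 22) = Add(Add(-17, Mul(Rational(-1, 78), Pow(2, Rational(1, 2)))), 22) = Add(5, Mul(Rational(-1, 78), Pow(2, Rational(1, 2))))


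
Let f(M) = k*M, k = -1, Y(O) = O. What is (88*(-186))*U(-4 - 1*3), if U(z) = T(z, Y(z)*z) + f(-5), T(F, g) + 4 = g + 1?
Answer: -834768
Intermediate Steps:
f(M) = -M
T(F, g) = -3 + g (T(F, g) = -4 + (g + 1) = -4 + (1 + g) = -3 + g)
U(z) = 2 + z² (U(z) = (-3 + z*z) - 1*(-5) = (-3 + z²) + 5 = 2 + z²)
(88*(-186))*U(-4 - 1*3) = (88*(-186))*(2 + (-4 - 1*3)²) = -16368*(2 + (-4 - 3)²) = -16368*(2 + (-7)²) = -16368*(2 + 49) = -16368*51 = -834768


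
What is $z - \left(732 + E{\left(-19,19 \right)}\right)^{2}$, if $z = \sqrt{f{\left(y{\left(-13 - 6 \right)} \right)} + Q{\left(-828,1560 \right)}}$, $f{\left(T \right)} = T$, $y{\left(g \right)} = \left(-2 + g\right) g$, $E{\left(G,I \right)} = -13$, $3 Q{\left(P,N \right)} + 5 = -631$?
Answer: $-516961 + \sqrt{187} \approx -5.1695 \cdot 10^{5}$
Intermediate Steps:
$Q{\left(P,N \right)} = -212$ ($Q{\left(P,N \right)} = - \frac{5}{3} + \frac{1}{3} \left(-631\right) = - \frac{5}{3} - \frac{631}{3} = -212$)
$y{\left(g \right)} = g \left(-2 + g\right)$
$z = \sqrt{187}$ ($z = \sqrt{\left(-13 - 6\right) \left(-2 - 19\right) - 212} = \sqrt{- 19 \left(-2 - 19\right) - 212} = \sqrt{\left(-19\right) \left(-21\right) - 212} = \sqrt{399 - 212} = \sqrt{187} \approx 13.675$)
$z - \left(732 + E{\left(-19,19 \right)}\right)^{2} = \sqrt{187} - \left(732 - 13\right)^{2} = \sqrt{187} - 719^{2} = \sqrt{187} - 516961 = -516961 + \sqrt{187}$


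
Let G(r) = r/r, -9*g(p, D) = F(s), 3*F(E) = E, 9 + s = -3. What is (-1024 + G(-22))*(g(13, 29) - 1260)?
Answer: 3865576/3 ≈ 1.2885e+6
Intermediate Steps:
s = -12 (s = -9 - 3 = -12)
F(E) = E/3
g(p, D) = 4/9 (g(p, D) = -(-12)/27 = -1/9*(-4) = 4/9)
G(r) = 1
(-1024 + G(-22))*(g(13, 29) - 1260) = (-1024 + 1)*(4/9 - 1260) = -1023*(-11336/9) = 3865576/3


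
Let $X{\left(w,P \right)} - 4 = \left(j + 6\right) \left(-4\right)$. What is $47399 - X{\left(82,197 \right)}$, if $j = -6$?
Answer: $47395$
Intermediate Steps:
$X{\left(w,P \right)} = 4$ ($X{\left(w,P \right)} = 4 + \left(-6 + 6\right) \left(-4\right) = 4 + 0 \left(-4\right) = 4 + 0 = 4$)
$47399 - X{\left(82,197 \right)} = 47399 - 4 = 47395$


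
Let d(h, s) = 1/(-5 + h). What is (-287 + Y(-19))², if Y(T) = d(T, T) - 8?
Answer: 50140561/576 ≈ 87050.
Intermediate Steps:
Y(T) = -8 + 1/(-5 + T) (Y(T) = 1/(-5 + T) - 8 = -8 + 1/(-5 + T))
(-287 + Y(-19))² = (-287 + (41 - 8*(-19))/(-5 - 19))² = (-287 + (41 + 152)/(-24))² = (-287 - 1/24*193)² = (-287 - 193/24)² = (-7081/24)² = 50140561/576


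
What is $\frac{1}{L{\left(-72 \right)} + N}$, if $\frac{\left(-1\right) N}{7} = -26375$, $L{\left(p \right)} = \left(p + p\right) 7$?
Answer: $\frac{1}{183617} \approx 5.4461 \cdot 10^{-6}$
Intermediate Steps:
$L{\left(p \right)} = 14 p$ ($L{\left(p \right)} = 2 p 7 = 14 p$)
$N = 184625$ ($N = \left(-7\right) \left(-26375\right) = 184625$)
$\frac{1}{L{\left(-72 \right)} + N} = \frac{1}{14 \left(-72\right) + 184625} = \frac{1}{-1008 + 184625} = \frac{1}{183617}$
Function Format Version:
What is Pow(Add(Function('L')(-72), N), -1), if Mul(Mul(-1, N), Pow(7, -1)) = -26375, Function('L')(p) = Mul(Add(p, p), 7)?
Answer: Rational(1, 183617) ≈ 5.4461e-6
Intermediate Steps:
Function('L')(p) = Mul(14, p) (Function('L')(p) = Mul(Mul(2, p), 7) = Mul(14, p))
N = 184625 (N = Mul(-7, -26375) = 184625)
Pow(Add(Function('L')(-72), N), -1) = Pow(Add(Mul(14, -72), 184625), -1) = Pow(Add(-1008, 184625), -1) = Pow(183617, -1) = Rational(1, 183617)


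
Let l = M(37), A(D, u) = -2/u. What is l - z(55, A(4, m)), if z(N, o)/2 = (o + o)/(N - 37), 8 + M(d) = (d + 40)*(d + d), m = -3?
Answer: 153626/27 ≈ 5689.9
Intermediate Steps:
M(d) = -8 + 2*d*(40 + d) (M(d) = -8 + (d + 40)*(d + d) = -8 + (40 + d)*(2*d) = -8 + 2*d*(40 + d))
z(N, o) = 4*o/(-37 + N) (z(N, o) = 2*((o + o)/(N - 37)) = 2*((2*o)/(-37 + N)) = 2*(2*o/(-37 + N)) = 4*o/(-37 + N))
l = 5690 (l = -8 + 2*37² + 80*37 = -8 + 2*1369 + 2960 = -8 + 2738 + 2960 = 5690)
l - z(55, A(4, m)) = 5690 - 4*(-2/(-3))/(-37 + 55) = 5690 - 4*(-2*(-⅓))/18 = 5690 - 4*2/(3*18) = 5690 - 1*4/27 = 5690 - 4/27 = 153626/27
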